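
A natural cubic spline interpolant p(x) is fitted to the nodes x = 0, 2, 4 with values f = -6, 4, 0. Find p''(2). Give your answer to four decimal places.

Let M_i = p''(x_i). Step sizes h_i = 2, 2; slopes of the chords Δ_i = (y_(i+1) - y_i)/h_i = 5, -2.
  2·M_0 + 8·M_1 + 2·M_2 = 6(Δ_1 - Δ_0) = -42
Natural end conditions: M_0 = M_2 = 0.
Solving the tridiagonal system: M_0 = 0, M_1 = -21/4, M_2 = 0.

-5.2500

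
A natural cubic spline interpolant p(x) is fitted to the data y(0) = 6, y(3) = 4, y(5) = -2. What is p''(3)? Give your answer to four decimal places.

Put M_i = p'' at the i-th knot. Here h = (3, 2) and Δ = (-2/3, -3), so the interior equations h_(i-1)·M_(i-1) + 2(h_(i-1)+h_i)·M_i + h_i·M_(i+1) = 6(Δ_i − Δ_(i-1)) read
  3·M_0 + 10·M_1 + 2·M_2 = 6(Δ_1 - Δ_0) = -14
Natural end conditions: M_0 = M_2 = 0.
Solving the tridiagonal system: M_0 = 0, M_1 = -7/5, M_2 = 0.

-1.4000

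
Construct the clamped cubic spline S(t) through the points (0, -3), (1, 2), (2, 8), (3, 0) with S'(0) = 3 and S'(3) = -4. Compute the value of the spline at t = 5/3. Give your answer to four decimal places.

7.4222

Put M_i = S'' at the i-th knot. Here h = (1, 1, 1) and Δ = (5, 6, -8), so the interior equations h_(i-1)·M_(i-1) + 2(h_(i-1)+h_i)·M_i + h_i·M_(i+1) = 6(Δ_i − Δ_(i-1)) read
  1·M_0 + 4·M_1 + 1·M_2 = 6(Δ_1 - Δ_0) = 6
  1·M_1 + 4·M_2 + 1·M_3 = 6(Δ_2 - Δ_1) = -84
Clamped end conditions give two more equations: 2h_0·M_0 + h_0·M_1 = 6(Δ_0 - S'(0)) = 12 and h_2·M_2 + 2h_2·M_3 = 6(S'(3) - Δ_2) = 24.
Hence M_0 = 26/15, M_1 = 128/15, M_2 = -448/15, M_3 = 404/15.
On [1, 2], S(t) = 2 + 122/15·(t - 1) + 64/15·(t - 1)² - 32/5·(t - 1)³.
With (t - 1) = 2/3: S(5/3) = 334/45.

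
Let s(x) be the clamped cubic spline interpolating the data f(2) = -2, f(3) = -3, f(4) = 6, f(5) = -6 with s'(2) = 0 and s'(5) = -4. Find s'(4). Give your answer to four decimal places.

-2.9333

Write σ_i for s''(x_i). With h_i = 1, 1, 1 and divided differences Δ_i = -1, 9, -12, the continuity of s' gives the tridiagonal system
  1·σ_0 + 4·σ_1 + 1·σ_2 = 6(Δ_1 - Δ_0) = 60
  1·σ_1 + 4·σ_2 + 1·σ_3 = 6(Δ_2 - Δ_1) = -126
Clamped end conditions give two more equations: 2h_0·σ_0 + h_0·σ_1 = 6(Δ_0 - s'(2)) = -6 and h_2·σ_2 + 2h_2·σ_3 = 6(s'(5) - Δ_2) = 48.
Solving: σ_0 = -292/15, σ_1 = 494/15, σ_2 = -784/15, σ_3 = 752/15.
On [4, 5], s'(x) = b_2 + 2c_2·(x - 4) + 3d_2·(x - 4)² with b_2 = Δ_2 - h_2(2σ_2 + σ_3)/6 = -44/15, c_2 = σ_2/2 = -392/15, d_2 = (σ_3 - σ_2)/(6h_2) = 256/15. So s'(4) = -44/15.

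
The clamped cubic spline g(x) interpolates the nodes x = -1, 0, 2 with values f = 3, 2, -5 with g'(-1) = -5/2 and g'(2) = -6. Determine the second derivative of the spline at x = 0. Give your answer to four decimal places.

-2.6667

With σ_i denoting the second derivative at x_i, h_i = 1, 2, and Δ_i = (y_(i+1) − y_i)/h_i = -1, -7/2:
  1·σ_0 + 6·σ_1 + 2·σ_2 = 6(Δ_1 - Δ_0) = -15
Clamped end conditions give two more equations: 2h_0·σ_0 + h_0·σ_1 = 6(Δ_0 - g'(-1)) = 9 and h_1·σ_1 + 2h_1·σ_2 = 6(g'(2) - Δ_1) = -15.
Hence σ_0 = 35/6, σ_1 = -8/3, σ_2 = -29/12.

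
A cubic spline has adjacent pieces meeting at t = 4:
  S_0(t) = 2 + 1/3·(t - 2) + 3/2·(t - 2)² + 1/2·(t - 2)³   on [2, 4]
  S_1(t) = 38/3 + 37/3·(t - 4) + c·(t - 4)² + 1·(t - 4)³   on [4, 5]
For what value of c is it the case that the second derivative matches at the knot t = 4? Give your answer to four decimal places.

S_0''(t) = 3 + 3·(t - 2), so S_0''(4) = 9. On the right, S_1''(4) = 2c, so c = 9/2.

4.5000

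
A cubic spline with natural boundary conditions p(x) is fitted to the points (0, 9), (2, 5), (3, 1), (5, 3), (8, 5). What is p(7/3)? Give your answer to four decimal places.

Put M_i = p'' at the i-th knot. Here h = (2, 1, 2, 3) and Δ = (-2, -4, 1, 2/3), so the interior equations h_(i-1)·M_(i-1) + 2(h_(i-1)+h_i)·M_i + h_i·M_(i+1) = 6(Δ_i − Δ_(i-1)) read
  2·M_0 + 6·M_1 + 1·M_2 = 6(Δ_1 - Δ_0) = -12
  1·M_1 + 6·M_2 + 2·M_3 = 6(Δ_2 - Δ_1) = 30
  2·M_2 + 10·M_3 + 3·M_4 = 6(Δ_3 - Δ_2) = -2
Natural end conditions: M_0 = M_4 = 0.
Forward elimination and back-substitution give M_0 = 0, M_1 = -488/163, M_2 = 972/163, M_3 = -227/163, M_4 = 0.
On [2, 3], p(x) = 5 - 1954/489·(x - 2) - 244/163·(x - 2)² + 730/489·(x - 2)³.
With (x - 2) = 1/3: p(7/3) = 46963/13203.

3.5570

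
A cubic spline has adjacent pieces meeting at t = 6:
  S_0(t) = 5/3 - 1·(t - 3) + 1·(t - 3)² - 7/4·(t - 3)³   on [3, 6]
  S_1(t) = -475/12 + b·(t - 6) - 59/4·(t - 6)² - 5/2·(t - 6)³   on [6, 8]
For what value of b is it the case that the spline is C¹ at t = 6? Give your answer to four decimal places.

S_0'(t) = -1 + 2·(t - 3) - 21/4·(t - 3)², so S_0'(6) = -169/4. On the right, S_1'(6) = b, so b = -169/4.

-42.2500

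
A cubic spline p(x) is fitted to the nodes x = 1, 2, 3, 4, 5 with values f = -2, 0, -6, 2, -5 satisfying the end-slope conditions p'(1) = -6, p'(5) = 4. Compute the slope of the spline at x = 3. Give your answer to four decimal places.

Let M_i = p''(x_i). Step sizes h_i = 1, 1, 1, 1; slopes of the chords Δ_i = (y_(i+1) - y_i)/h_i = 2, -6, 8, -7.
  1·M_0 + 4·M_1 + 1·M_2 = 6(Δ_1 - Δ_0) = -48
  1·M_1 + 4·M_2 + 1·M_3 = 6(Δ_2 - Δ_1) = 84
  1·M_2 + 4·M_3 + 1·M_4 = 6(Δ_3 - Δ_2) = -90
Clamped end conditions give two more equations: 2h_0·M_0 + h_0·M_1 = 6(Δ_0 - p'(1)) = 48 and h_3·M_3 + 2h_3·M_4 = 6(p'(5) - Δ_3) = 66.
Solving: M_0 = 1123/28, M_1 = -451/14, M_2 = 163/4, M_3 = -655/14, M_4 = 1579/28.
On [3, 4], p'(x) = b_2 + 2c_2·(x - 3) + 3d_2·(x - 3)² with b_2 = Δ_2 - h_2(2M_2 + M_3)/6 = 31/14, c_2 = M_2/2 = 163/8, d_2 = (M_3 - M_2)/(6h_2) = -817/56. So p'(3) = 31/14.

2.2143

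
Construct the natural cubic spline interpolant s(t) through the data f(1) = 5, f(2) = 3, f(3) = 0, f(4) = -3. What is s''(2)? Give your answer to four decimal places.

-1.6000

Write M_i for s''(x_i). With h_i = 1, 1, 1 and divided differences Δ_i = -2, -3, -3, the continuity of s' gives the tridiagonal system
  1·M_0 + 4·M_1 + 1·M_2 = 6(Δ_1 - Δ_0) = -6
  1·M_1 + 4·M_2 + 1·M_3 = 6(Δ_2 - Δ_1) = 0
Natural end conditions: M_0 = M_3 = 0.
Solving the tridiagonal system: M_0 = 0, M_1 = -8/5, M_2 = 2/5, M_3 = 0.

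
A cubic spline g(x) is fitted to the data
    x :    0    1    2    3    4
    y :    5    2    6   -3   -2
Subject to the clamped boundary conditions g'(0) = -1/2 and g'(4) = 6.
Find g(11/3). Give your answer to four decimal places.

With m_i denoting the second derivative at x_i, h_i = 1, 1, 1, 1, and Δ_i = (y_(i+1) − y_i)/h_i = -3, 4, -9, 1:
  1·m_0 + 4·m_1 + 1·m_2 = 6(Δ_1 - Δ_0) = 42
  1·m_1 + 4·m_2 + 1·m_3 = 6(Δ_2 - Δ_1) = -78
  1·m_2 + 4·m_3 + 1·m_4 = 6(Δ_3 - Δ_2) = 60
Clamped end conditions give two more equations: 2h_0·m_0 + h_0·m_1 = 6(Δ_0 - g'(0)) = -15 and h_3·m_3 + 2h_3·m_4 = 6(g'(4) - Δ_3) = 30.
Forward elimination and back-substitution give m_0 = -1061/56, m_1 = 641/28, m_2 = -245/8, m_3 = 605/28, m_4 = 235/56.
On [3, 4], g(x) = -3 - 773/112·(x - 3) + 605/56·(x - 3)² - 325/112·(x - 3)³.
With (x - 3) = 2/3: g(11/3) = -5533/1512.

-3.6594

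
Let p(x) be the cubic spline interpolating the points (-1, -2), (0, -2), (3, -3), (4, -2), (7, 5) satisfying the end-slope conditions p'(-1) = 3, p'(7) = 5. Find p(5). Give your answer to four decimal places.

-0.8117

Let M_i = p''(x_i). Step sizes h_i = 1, 3, 1, 3; slopes of the chords Δ_i = (y_(i+1) - y_i)/h_i = 0, -1/3, 1, 7/3.
  1·M_0 + 8·M_1 + 3·M_2 = 6(Δ_1 - Δ_0) = -2
  3·M_1 + 8·M_2 + 1·M_3 = 6(Δ_2 - Δ_1) = 8
  1·M_2 + 8·M_3 + 3·M_4 = 6(Δ_3 - Δ_2) = 8
Clamped end conditions give two more equations: 2h_0·M_0 + h_0·M_1 = 6(Δ_0 - p'(-1)) = -18 and h_3·M_3 + 2h_3·M_4 = 6(p'(7) - Δ_3) = 16.
Forward elimination and back-substitution give M_0 = -2011/216, M_1 = 67/108, M_2 = 169/216, M_3 = -13/108, M_4 = 589/216.
On [4, 7], p(x) = -2 + 157/144·(x - 4) - 13/216·(x - 4)² + 205/1296·(x - 4)³.
With (x - 4) = 1: p(5) = -263/324.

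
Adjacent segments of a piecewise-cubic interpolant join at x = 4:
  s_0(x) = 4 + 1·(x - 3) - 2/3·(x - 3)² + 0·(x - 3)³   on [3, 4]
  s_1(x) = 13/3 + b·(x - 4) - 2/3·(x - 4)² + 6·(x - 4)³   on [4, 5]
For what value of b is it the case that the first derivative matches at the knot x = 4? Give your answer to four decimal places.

-0.3333

s_0'(x) = 1 - 4/3·(x - 3) + 0·(x - 3)², so s_0'(4) = -1/3. On the right, s_1'(4) = b, so b = -1/3.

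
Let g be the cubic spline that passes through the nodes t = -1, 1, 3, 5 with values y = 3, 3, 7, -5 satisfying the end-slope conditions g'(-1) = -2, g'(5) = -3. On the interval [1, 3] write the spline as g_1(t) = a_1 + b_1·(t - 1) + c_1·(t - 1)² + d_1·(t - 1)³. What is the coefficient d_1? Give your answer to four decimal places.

Let M_i = g''(x_i). Step sizes h_i = 2, 2, 2; slopes of the chords Δ_i = (y_(i+1) - y_i)/h_i = 0, 2, -6.
  2·M_0 + 8·M_1 + 2·M_2 = 6(Δ_1 - Δ_0) = 12
  2·M_1 + 8·M_2 + 2·M_3 = 6(Δ_2 - Δ_1) = -48
Clamped end conditions give two more equations: 2h_0·M_0 + h_0·M_1 = 6(Δ_0 - g'(-1)) = 12 and h_2·M_2 + 2h_2·M_3 = 6(g'(5) - Δ_2) = 18.
Solving the tridiagonal system: M_0 = 19/15, M_1 = 52/15, M_2 = -137/15, M_3 = 136/15.
On [1, 3], with g_1(t) = a_1 + b_1·(t - 1) + c_1·(t - 1)² + d_1·(t - 1)³: c_1 = M_1/2 = 26/15, d_1 = (M_2 - M_1)/(6h_1) = -21/20, b_1 = Δ_1 - h_1(2M_1 + M_2)/6 = 41/15.

-1.0500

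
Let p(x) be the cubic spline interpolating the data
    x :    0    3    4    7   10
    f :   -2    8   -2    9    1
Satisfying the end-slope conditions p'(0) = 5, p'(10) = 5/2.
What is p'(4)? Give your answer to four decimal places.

Let σ_i = p''(x_i). Step sizes h_i = 3, 1, 3, 3; slopes of the chords Δ_i = (y_(i+1) - y_i)/h_i = 10/3, -10, 11/3, -8/3.
  3·σ_0 + 8·σ_1 + 1·σ_2 = 6(Δ_1 - Δ_0) = -80
  1·σ_1 + 8·σ_2 + 3·σ_3 = 6(Δ_2 - Δ_1) = 82
  3·σ_2 + 12·σ_3 + 3·σ_4 = 6(Δ_3 - Δ_2) = -38
Clamped end conditions give two more equations: 2h_0·σ_0 + h_0·σ_1 = 6(Δ_0 - p'(0)) = -10 and h_3·σ_3 + 2h_3·σ_4 = 6(p'(10) - Δ_3) = 31.
Solving the tridiagonal system: σ_0 = 3371/636, σ_1 = -1477/106, σ_2 = 3301/212, σ_3 = -3035/318, σ_4 = 2107/212.
On [4, 7], p'(x) = b_2 + 2c_2·(x - 4) + 3d_2·(x - 4)² with b_2 = Δ_2 - h_2(2σ_2 + σ_3)/6 = -378/53, c_2 = σ_2/2 = 3301/424, d_2 = (σ_3 - σ_2)/(6h_2) = -15973/11448. So p'(4) = -378/53.

-7.1321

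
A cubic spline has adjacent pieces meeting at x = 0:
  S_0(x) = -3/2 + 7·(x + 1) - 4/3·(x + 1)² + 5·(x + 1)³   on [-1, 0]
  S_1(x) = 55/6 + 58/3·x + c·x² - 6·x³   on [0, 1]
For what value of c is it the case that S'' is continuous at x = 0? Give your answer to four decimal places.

13.6667

S_0''(x) = -8/3 + 30·(x + 1), so S_0''(0) = 82/3. On the right, S_1''(0) = 2c, so c = 41/3.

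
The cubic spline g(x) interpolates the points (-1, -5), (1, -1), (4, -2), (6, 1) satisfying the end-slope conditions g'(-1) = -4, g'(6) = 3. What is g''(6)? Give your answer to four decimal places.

With M_i denoting the second derivative at x_i, h_i = 2, 3, 2, and Δ_i = (y_(i+1) − y_i)/h_i = 2, -1/3, 3/2:
  2·M_0 + 10·M_1 + 3·M_2 = 6(Δ_1 - Δ_0) = -14
  3·M_1 + 10·M_2 + 2·M_3 = 6(Δ_2 - Δ_1) = 11
Clamped end conditions give two more equations: 2h_0·M_0 + h_0·M_1 = 6(Δ_0 - g'(-1)) = 36 and h_2·M_2 + 2h_2·M_3 = 6(g'(6) - Δ_2) = 9.
Forward elimination and back-substitution give M_0 = 1069/96, M_1 = -205/48, M_2 = 103/48, M_3 = 113/96.

1.1771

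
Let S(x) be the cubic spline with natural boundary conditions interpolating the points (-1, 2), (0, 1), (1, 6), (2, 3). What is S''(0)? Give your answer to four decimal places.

Write M_i for S''(x_i). With h_i = 1, 1, 1 and divided differences Δ_i = -1, 5, -3, the continuity of S' gives the tridiagonal system
  1·M_0 + 4·M_1 + 1·M_2 = 6(Δ_1 - Δ_0) = 36
  1·M_1 + 4·M_2 + 1·M_3 = 6(Δ_2 - Δ_1) = -48
Natural end conditions: M_0 = M_3 = 0.
Solving: M_0 = 0, M_1 = 64/5, M_2 = -76/5, M_3 = 0.

12.8000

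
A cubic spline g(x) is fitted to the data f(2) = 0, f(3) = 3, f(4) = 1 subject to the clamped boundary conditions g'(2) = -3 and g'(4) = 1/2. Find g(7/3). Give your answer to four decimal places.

Write m_i for g''(x_i). With h_i = 1, 1 and divided differences Δ_i = 3, -2, the continuity of g' gives the tridiagonal system
  1·m_0 + 4·m_1 + 1·m_2 = 6(Δ_1 - Δ_0) = -30
Clamped end conditions give two more equations: 2h_0·m_0 + h_0·m_1 = 6(Δ_0 - g'(2)) = 36 and h_1·m_1 + 2h_1·m_2 = 6(g'(4) - Δ_1) = 15.
Hence m_0 = 109/4, m_1 = -37/2, m_2 = 67/4.
On [2, 3], g(x) = 0 - 3·(x - 2) + 109/8·(x - 2)² - 61/8·(x - 2)³.
With (x - 2) = 1/3: g(7/3) = 25/108.

0.2315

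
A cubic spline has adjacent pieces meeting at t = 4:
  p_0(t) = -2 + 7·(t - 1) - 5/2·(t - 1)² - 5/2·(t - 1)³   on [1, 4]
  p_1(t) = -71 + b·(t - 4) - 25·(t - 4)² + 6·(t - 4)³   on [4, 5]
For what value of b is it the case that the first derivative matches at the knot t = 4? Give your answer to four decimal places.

-75.5000

p_0'(t) = 7 - 5·(t - 1) - 15/2·(t - 1)², so p_0'(4) = -151/2. On the right, p_1'(4) = b, so b = -151/2.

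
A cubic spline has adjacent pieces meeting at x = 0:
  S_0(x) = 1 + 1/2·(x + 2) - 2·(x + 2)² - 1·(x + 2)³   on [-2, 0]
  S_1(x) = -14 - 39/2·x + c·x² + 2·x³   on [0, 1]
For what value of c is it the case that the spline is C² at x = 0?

-8

S_0''(x) = -4 - 6·(x + 2), so S_0''(0) = -16. On the right, S_1''(0) = 2c, so c = -8.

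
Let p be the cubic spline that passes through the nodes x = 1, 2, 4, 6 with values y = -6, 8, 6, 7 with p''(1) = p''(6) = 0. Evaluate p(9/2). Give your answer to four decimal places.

With m_i denoting the second derivative at x_i, h_i = 1, 2, 2, and Δ_i = (y_(i+1) − y_i)/h_i = 14, -1, 1/2:
  1·m_0 + 6·m_1 + 2·m_2 = 6(Δ_1 - Δ_0) = -90
  2·m_1 + 8·m_2 + 2·m_3 = 6(Δ_2 - Δ_1) = 9
Natural end conditions: m_0 = m_3 = 0.
Hence m_0 = 0, m_1 = -369/22, m_2 = 117/22, m_3 = 0.
On [4, 6], p(x) = 6 - 67/22·(x - 4) + 117/44·(x - 4)² - 39/88·(x - 4)³.
With (x - 4) = 1/2: p(9/2) = 3581/704.

5.0866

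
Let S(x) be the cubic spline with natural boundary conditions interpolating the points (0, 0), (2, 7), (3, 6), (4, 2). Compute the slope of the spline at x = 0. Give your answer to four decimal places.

4.8043

Write σ_i for S''(x_i). With h_i = 2, 1, 1 and divided differences Δ_i = 7/2, -1, -4, the continuity of S' gives the tridiagonal system
  2·σ_0 + 6·σ_1 + 1·σ_2 = 6(Δ_1 - Δ_0) = -27
  1·σ_1 + 4·σ_2 + 1·σ_3 = 6(Δ_2 - Δ_1) = -18
Natural end conditions: σ_0 = σ_3 = 0.
Hence σ_0 = 0, σ_1 = -90/23, σ_2 = -81/23, σ_3 = 0.
On [0, 2], S'(x) = b_0 + 2c_0·x + 3d_0·x² with b_0 = Δ_0 - h_0(2σ_0 + σ_1)/6 = 221/46, c_0 = σ_0/2 = 0, d_0 = (σ_1 - σ_0)/(6h_0) = -15/46. So S'(0) = 221/46.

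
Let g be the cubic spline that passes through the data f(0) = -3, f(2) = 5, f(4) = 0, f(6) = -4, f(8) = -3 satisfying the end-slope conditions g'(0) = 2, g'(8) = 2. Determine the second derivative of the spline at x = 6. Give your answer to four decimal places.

0.9643

Write m_i for g''(x_i). With h_i = 2, 2, 2, 2 and divided differences Δ_i = 4, -5/2, -2, 1/2, the continuity of g' gives the tridiagonal system
  2·m_0 + 8·m_1 + 2·m_2 = 6(Δ_1 - Δ_0) = -39
  2·m_1 + 8·m_2 + 2·m_3 = 6(Δ_2 - Δ_1) = 3
  2·m_2 + 8·m_3 + 2·m_4 = 6(Δ_3 - Δ_2) = 15
Clamped end conditions give two more equations: 2h_0·m_0 + h_0·m_1 = 6(Δ_0 - g'(0)) = 12 and h_3·m_3 + 2h_3·m_4 = 6(g'(8) - Δ_3) = 9.
Hence m_0 = 363/56, m_1 = -195/28, m_2 = 15/8, m_3 = 27/28, m_4 = 99/56.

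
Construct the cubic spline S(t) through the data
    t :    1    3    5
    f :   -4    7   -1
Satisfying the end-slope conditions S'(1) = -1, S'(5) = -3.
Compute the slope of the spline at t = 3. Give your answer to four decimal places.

With σ_i denoting the second derivative at x_i, h_i = 2, 2, and Δ_i = (y_(i+1) − y_i)/h_i = 11/2, -4:
  2·σ_0 + 8·σ_1 + 2·σ_2 = 6(Δ_1 - Δ_0) = -57
Clamped end conditions give two more equations: 2h_0·σ_0 + h_0·σ_1 = 6(Δ_0 - S'(1)) = 39 and h_1·σ_1 + 2h_1·σ_2 = 6(S'(5) - Δ_1) = 6.
Hence σ_0 = 131/8, σ_1 = -53/4, σ_2 = 65/8.
On [3, 5], S'(t) = b_1 + 2c_1·(t - 3) + 3d_1·(t - 3)² with b_1 = Δ_1 - h_1(2σ_1 + σ_2)/6 = 17/8, c_1 = σ_1/2 = -53/8, d_1 = (σ_2 - σ_1)/(6h_1) = 57/32. So S'(3) = 17/8.

2.1250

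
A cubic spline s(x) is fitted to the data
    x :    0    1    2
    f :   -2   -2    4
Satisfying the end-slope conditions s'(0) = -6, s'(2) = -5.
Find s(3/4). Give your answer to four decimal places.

With M_i denoting the second derivative at x_i, h_i = 1, 1, and Δ_i = (y_(i+1) − y_i)/h_i = 0, 6:
  1·M_0 + 4·M_1 + 1·M_2 = 6(Δ_1 - Δ_0) = 36
Clamped end conditions give two more equations: 2h_0·M_0 + h_0·M_1 = 6(Δ_0 - s'(0)) = 36 and h_1·M_1 + 2h_1·M_2 = 6(s'(2) - Δ_1) = -66.
Solving the tridiagonal system: M_0 = 19/2, M_1 = 17, M_2 = -83/2.
On [0, 1], s(x) = -2 - 6·x + 19/4·x² + 5/4·x³.
With x = 3/4: s(3/4) = -845/256.

-3.3008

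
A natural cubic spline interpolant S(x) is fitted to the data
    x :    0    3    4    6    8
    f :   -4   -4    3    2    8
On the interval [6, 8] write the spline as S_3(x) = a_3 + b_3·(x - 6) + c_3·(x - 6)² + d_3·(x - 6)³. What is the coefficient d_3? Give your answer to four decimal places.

With M_i denoting the second derivative at x_i, h_i = 3, 1, 2, 2, and Δ_i = (y_(i+1) − y_i)/h_i = 0, 7, -1/2, 3:
  3·M_0 + 8·M_1 + 1·M_2 = 6(Δ_1 - Δ_0) = 42
  1·M_1 + 6·M_2 + 2·M_3 = 6(Δ_2 - Δ_1) = -45
  2·M_2 + 8·M_3 + 2·M_4 = 6(Δ_3 - Δ_2) = 21
Natural end conditions: M_0 = M_4 = 0.
Hence M_0 = 0, M_1 = 1125/172, M_2 = -444/43, M_3 = 1791/344, M_4 = 0.
On [6, 8], with S_3(x) = a_3 + b_3·(x - 6) + c_3·(x - 6)² + d_3·(x - 6)³: c_3 = M_3/2 = 1791/688, d_3 = (M_4 - M_3)/(6h_3) = -597/1376, b_3 = Δ_3 - h_3(2M_3 + M_4)/6 = -81/172.

-0.4339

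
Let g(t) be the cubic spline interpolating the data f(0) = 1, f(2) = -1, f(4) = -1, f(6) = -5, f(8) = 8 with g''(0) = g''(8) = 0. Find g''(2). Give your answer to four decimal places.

With M_i denoting the second derivative at x_i, h_i = 2, 2, 2, 2, and Δ_i = (y_(i+1) − y_i)/h_i = -1, 0, -2, 13/2:
  2·M_0 + 8·M_1 + 2·M_2 = 6(Δ_1 - Δ_0) = 6
  2·M_1 + 8·M_2 + 2·M_3 = 6(Δ_2 - Δ_1) = -12
  2·M_2 + 8·M_3 + 2·M_4 = 6(Δ_3 - Δ_2) = 51
Natural end conditions: M_0 = M_4 = 0.
Forward elimination and back-substitution give M_0 = 0, M_1 = 27/16, M_2 = -15/4, M_3 = 117/16, M_4 = 0.

1.6875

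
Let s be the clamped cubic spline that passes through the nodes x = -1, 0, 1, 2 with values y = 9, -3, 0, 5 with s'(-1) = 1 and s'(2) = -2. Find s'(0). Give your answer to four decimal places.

-9.2000

Put σ_i = s'' at the i-th knot. Here h = (1, 1, 1) and Δ = (-12, 3, 5), so the interior equations h_(i-1)·σ_(i-1) + 2(h_(i-1)+h_i)·σ_i + h_i·σ_(i+1) = 6(Δ_i − Δ_(i-1)) read
  1·σ_0 + 4·σ_1 + 1·σ_2 = 6(Δ_1 - Δ_0) = 90
  1·σ_1 + 4·σ_2 + 1·σ_3 = 6(Δ_2 - Δ_1) = 12
Clamped end conditions give two more equations: 2h_0·σ_0 + h_0·σ_1 = 6(Δ_0 - s'(-1)) = -78 and h_2·σ_2 + 2h_2·σ_3 = 6(s'(2) - Δ_2) = -42.
Forward elimination and back-substitution give σ_0 = -288/5, σ_1 = 186/5, σ_2 = -6/5, σ_3 = -102/5.
On [0, 1], s'(x) = b_1 + 2c_1·x + 3d_1·x² with b_1 = Δ_1 - h_1(2σ_1 + σ_2)/6 = -46/5, c_1 = σ_1/2 = 93/5, d_1 = (σ_2 - σ_1)/(6h_1) = -32/5. So s'(0) = -46/5.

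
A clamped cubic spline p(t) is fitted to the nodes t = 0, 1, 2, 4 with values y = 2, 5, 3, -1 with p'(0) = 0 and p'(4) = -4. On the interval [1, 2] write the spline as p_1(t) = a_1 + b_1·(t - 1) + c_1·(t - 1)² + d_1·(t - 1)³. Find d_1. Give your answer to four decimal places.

2.6364

With M_i denoting the second derivative at x_i, h_i = 1, 1, 2, and Δ_i = (y_(i+1) − y_i)/h_i = 3, -2, -2:
  1·M_0 + 4·M_1 + 1·M_2 = 6(Δ_1 - Δ_0) = -30
  1·M_1 + 6·M_2 + 2·M_3 = 6(Δ_2 - Δ_1) = 0
Clamped end conditions give two more equations: 2h_0·M_0 + h_0·M_1 = 6(Δ_0 - p'(0)) = 18 and h_2·M_2 + 2h_2·M_3 = 6(p'(4) - Δ_2) = -12.
Solving: M_0 = 166/11, M_1 = -134/11, M_2 = 40/11, M_3 = -53/11.
On [1, 2], with p_1(t) = a_1 + b_1·(t - 1) + c_1·(t - 1)² + d_1·(t - 1)³: c_1 = M_1/2 = -67/11, d_1 = (M_2 - M_1)/(6h_1) = 29/11, b_1 = Δ_1 - h_1(2M_1 + M_2)/6 = 16/11.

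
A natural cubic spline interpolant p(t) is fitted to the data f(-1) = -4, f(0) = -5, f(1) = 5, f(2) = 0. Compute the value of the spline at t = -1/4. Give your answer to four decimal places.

With m_i denoting the second derivative at x_i, h_i = 1, 1, 1, and Δ_i = (y_(i+1) − y_i)/h_i = -1, 10, -5:
  1·m_0 + 4·m_1 + 1·m_2 = 6(Δ_1 - Δ_0) = 66
  1·m_1 + 4·m_2 + 1·m_3 = 6(Δ_2 - Δ_1) = -90
Natural end conditions: m_0 = m_3 = 0.
Solving: m_0 = 0, m_1 = 118/5, m_2 = -142/5, m_3 = 0.
On [-1, 0], p(t) = -4 - 74/15·(t + 1) + 0·(t + 1)² + 59/15·(t + 1)³.
With (t + 1) = 3/4: p(-1/4) = -1933/320.

-6.0406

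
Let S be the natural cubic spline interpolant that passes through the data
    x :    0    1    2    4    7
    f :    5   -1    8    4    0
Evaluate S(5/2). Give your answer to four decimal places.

10.0672

Let m_i = S''(x_i). Step sizes h_i = 1, 1, 2, 3; slopes of the chords Δ_i = (y_(i+1) - y_i)/h_i = -6, 9, -2, -4/3.
  1·m_0 + 4·m_1 + 1·m_2 = 6(Δ_1 - Δ_0) = 90
  1·m_1 + 6·m_2 + 2·m_3 = 6(Δ_2 - Δ_1) = -66
  2·m_2 + 10·m_3 + 3·m_4 = 6(Δ_3 - Δ_2) = 4
Natural end conditions: m_0 = m_4 = 0.
Solving: m_0 = 0, m_1 = 2854/107, m_2 = -1786/107, m_3 = 400/107, m_4 = 0.
On [2, 4], S(x) = 8 + 2530/321·(x - 2) - 893/107·(x - 2)² + 1093/642·(x - 2)³.
With (x - 2) = 1/2: S(5/2) = 17235/1712.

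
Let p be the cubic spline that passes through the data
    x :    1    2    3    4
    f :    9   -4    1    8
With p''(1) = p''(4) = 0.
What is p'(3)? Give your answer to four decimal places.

8.3333

Let σ_i = p''(x_i). Step sizes h_i = 1, 1, 1; slopes of the chords Δ_i = (y_(i+1) - y_i)/h_i = -13, 5, 7.
  1·σ_0 + 4·σ_1 + 1·σ_2 = 6(Δ_1 - Δ_0) = 108
  1·σ_1 + 4·σ_2 + 1·σ_3 = 6(Δ_2 - Δ_1) = 12
Natural end conditions: σ_0 = σ_3 = 0.
Solving the tridiagonal system: σ_0 = 0, σ_1 = 28, σ_2 = -4, σ_3 = 0.
On [3, 4], p'(x) = b_2 + 2c_2·(x - 3) + 3d_2·(x - 3)² with b_2 = Δ_2 - h_2(2σ_2 + σ_3)/6 = 25/3, c_2 = σ_2/2 = -2, d_2 = (σ_3 - σ_2)/(6h_2) = 2/3. So p'(3) = 25/3.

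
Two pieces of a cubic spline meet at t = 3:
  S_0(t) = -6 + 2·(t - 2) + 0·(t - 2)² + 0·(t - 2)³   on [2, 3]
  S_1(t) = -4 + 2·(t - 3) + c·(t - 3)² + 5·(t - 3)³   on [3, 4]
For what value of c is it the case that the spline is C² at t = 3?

S_0''(t) = 0 + 0·(t - 2), so S_0''(3) = 0. On the right, S_1''(3) = 2c, so c = 0.

0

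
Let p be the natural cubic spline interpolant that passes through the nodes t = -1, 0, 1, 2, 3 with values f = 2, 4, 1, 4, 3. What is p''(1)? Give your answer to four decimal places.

14.1429

With M_i denoting the second derivative at x_i, h_i = 1, 1, 1, 1, and Δ_i = (y_(i+1) − y_i)/h_i = 2, -3, 3, -1:
  1·M_0 + 4·M_1 + 1·M_2 = 6(Δ_1 - Δ_0) = -30
  1·M_1 + 4·M_2 + 1·M_3 = 6(Δ_2 - Δ_1) = 36
  1·M_2 + 4·M_3 + 1·M_4 = 6(Δ_3 - Δ_2) = -24
Natural end conditions: M_0 = M_4 = 0.
Forward elimination and back-substitution give M_0 = 0, M_1 = -309/28, M_2 = 99/7, M_3 = -267/28, M_4 = 0.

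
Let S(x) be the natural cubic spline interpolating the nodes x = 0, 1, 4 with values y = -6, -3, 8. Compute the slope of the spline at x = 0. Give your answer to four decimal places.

2.9167

Let M_i = S''(x_i). Step sizes h_i = 1, 3; slopes of the chords Δ_i = (y_(i+1) - y_i)/h_i = 3, 11/3.
  1·M_0 + 8·M_1 + 3·M_2 = 6(Δ_1 - Δ_0) = 4
Natural end conditions: M_0 = M_2 = 0.
Forward elimination and back-substitution give M_0 = 0, M_1 = 1/2, M_2 = 0.
On [0, 1], S'(x) = b_0 + 2c_0·x + 3d_0·x² with b_0 = Δ_0 - h_0(2M_0 + M_1)/6 = 35/12, c_0 = M_0/2 = 0, d_0 = (M_1 - M_0)/(6h_0) = 1/12. So S'(0) = 35/12.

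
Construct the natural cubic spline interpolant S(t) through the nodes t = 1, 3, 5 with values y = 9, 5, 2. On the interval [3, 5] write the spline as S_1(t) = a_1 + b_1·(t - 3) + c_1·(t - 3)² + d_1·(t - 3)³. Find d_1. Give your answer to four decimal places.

With m_i denoting the second derivative at x_i, h_i = 2, 2, and Δ_i = (y_(i+1) − y_i)/h_i = -2, -3/2:
  2·m_0 + 8·m_1 + 2·m_2 = 6(Δ_1 - Δ_0) = 3
Natural end conditions: m_0 = m_2 = 0.
Solving the tridiagonal system: m_0 = 0, m_1 = 3/8, m_2 = 0.
On [3, 5], with S_1(t) = a_1 + b_1·(t - 3) + c_1·(t - 3)² + d_1·(t - 3)³: c_1 = m_1/2 = 3/16, d_1 = (m_2 - m_1)/(6h_1) = -1/32, b_1 = Δ_1 - h_1(2m_1 + m_2)/6 = -7/4.

-0.0313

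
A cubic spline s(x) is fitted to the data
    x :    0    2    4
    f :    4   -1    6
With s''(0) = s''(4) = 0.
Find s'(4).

Let M_i = s''(x_i). Step sizes h_i = 2, 2; slopes of the chords Δ_i = (y_(i+1) - y_i)/h_i = -5/2, 7/2.
  2·M_0 + 8·M_1 + 2·M_2 = 6(Δ_1 - Δ_0) = 36
Natural end conditions: M_0 = M_2 = 0.
Forward elimination and back-substitution give M_0 = 0, M_1 = 9/2, M_2 = 0.
On [2, 4], s'(x) = b_1 + 2c_1·(x - 2) + 3d_1·(x - 2)² with b_1 = Δ_1 - h_1(2M_1 + M_2)/6 = 1/2, c_1 = M_1/2 = 9/4, d_1 = (M_2 - M_1)/(6h_1) = -3/8. So s'(4) = 5.

5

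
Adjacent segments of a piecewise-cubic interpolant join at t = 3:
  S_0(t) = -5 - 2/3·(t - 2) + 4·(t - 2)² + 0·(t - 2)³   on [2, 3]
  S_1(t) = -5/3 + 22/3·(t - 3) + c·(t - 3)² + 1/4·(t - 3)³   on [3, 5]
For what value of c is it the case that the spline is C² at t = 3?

4

S_0''(t) = 8 + 0·(t - 2), so S_0''(3) = 8. On the right, S_1''(3) = 2c, so c = 4.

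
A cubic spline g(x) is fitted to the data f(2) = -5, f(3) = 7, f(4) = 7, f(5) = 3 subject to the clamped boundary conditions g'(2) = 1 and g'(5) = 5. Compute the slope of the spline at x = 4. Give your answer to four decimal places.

Put σ_i = g'' at the i-th knot. Here h = (1, 1, 1) and Δ = (12, 0, -4), so the interior equations h_(i-1)·σ_(i-1) + 2(h_(i-1)+h_i)·σ_i + h_i·σ_(i+1) = 6(Δ_i − Δ_(i-1)) read
  1·σ_0 + 4·σ_1 + 1·σ_2 = 6(Δ_1 - Δ_0) = -72
  1·σ_1 + 4·σ_2 + 1·σ_3 = 6(Δ_2 - Δ_1) = -24
Clamped end conditions give two more equations: 2h_0·σ_0 + h_0·σ_1 = 6(Δ_0 - g'(2)) = 66 and h_2·σ_2 + 2h_2·σ_3 = 6(g'(5) - Δ_2) = 54.
Solving: σ_0 = 706/15, σ_1 = -422/15, σ_2 = -98/15, σ_3 = 454/15.
On [4, 5], g'(x) = b_2 + 2c_2·(x - 4) + 3d_2·(x - 4)² with b_2 = Δ_2 - h_2(2σ_2 + σ_3)/6 = -103/15, c_2 = σ_2/2 = -49/15, d_2 = (σ_3 - σ_2)/(6h_2) = 92/15. So g'(4) = -103/15.

-6.8667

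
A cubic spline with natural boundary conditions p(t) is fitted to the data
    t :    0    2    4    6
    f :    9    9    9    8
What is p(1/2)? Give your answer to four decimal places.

8.9844

Write m_i for p''(x_i). With h_i = 2, 2, 2 and divided differences Δ_i = 0, 0, -1/2, the continuity of p' gives the tridiagonal system
  2·m_0 + 8·m_1 + 2·m_2 = 6(Δ_1 - Δ_0) = 0
  2·m_1 + 8·m_2 + 2·m_3 = 6(Δ_2 - Δ_1) = -3
Natural end conditions: m_0 = m_3 = 0.
Solving the tridiagonal system: m_0 = 0, m_1 = 1/10, m_2 = -2/5, m_3 = 0.
On [0, 2], p(t) = 9 - 1/30·t + 0·t² + 1/120·t³.
With t = 1/2: p(1/2) = 575/64.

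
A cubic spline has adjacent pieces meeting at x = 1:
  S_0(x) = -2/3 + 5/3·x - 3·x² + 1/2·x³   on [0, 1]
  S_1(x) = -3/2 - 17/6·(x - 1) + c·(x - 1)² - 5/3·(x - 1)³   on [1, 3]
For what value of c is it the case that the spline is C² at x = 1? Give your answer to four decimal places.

S_0''(x) = -6 + 3·x, so S_0''(1) = -3. On the right, S_1''(1) = 2c, so c = -3/2.

-1.5000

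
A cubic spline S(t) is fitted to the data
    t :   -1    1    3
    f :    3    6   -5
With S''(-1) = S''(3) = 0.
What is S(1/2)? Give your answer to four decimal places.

6.3984

With m_i denoting the second derivative at x_i, h_i = 2, 2, and Δ_i = (y_(i+1) − y_i)/h_i = 3/2, -11/2:
  2·m_0 + 8·m_1 + 2·m_2 = 6(Δ_1 - Δ_0) = -42
Natural end conditions: m_0 = m_2 = 0.
Forward elimination and back-substitution give m_0 = 0, m_1 = -21/4, m_2 = 0.
On [-1, 1], S(t) = 3 + 13/4·(t + 1) + 0·(t + 1)² - 7/16·(t + 1)³.
With (t + 1) = 3/2: S(1/2) = 819/128.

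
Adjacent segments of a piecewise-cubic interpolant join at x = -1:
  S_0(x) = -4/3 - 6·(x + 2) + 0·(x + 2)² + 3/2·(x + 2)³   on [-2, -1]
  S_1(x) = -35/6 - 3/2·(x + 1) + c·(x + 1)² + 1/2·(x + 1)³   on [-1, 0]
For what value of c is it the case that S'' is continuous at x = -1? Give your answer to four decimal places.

S_0''(x) = 0 + 9·(x + 2), so S_0''(-1) = 9. On the right, S_1''(-1) = 2c, so c = 9/2.

4.5000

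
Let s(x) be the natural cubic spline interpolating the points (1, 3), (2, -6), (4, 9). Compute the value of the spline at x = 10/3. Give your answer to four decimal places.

0.7407

With M_i denoting the second derivative at x_i, h_i = 1, 2, and Δ_i = (y_(i+1) − y_i)/h_i = -9, 15/2:
  1·M_0 + 6·M_1 + 2·M_2 = 6(Δ_1 - Δ_0) = 99
Natural end conditions: M_0 = M_2 = 0.
Hence M_0 = 0, M_1 = 33/2, M_2 = 0.
On [2, 4], s(x) = -6 - 7/2·(x - 2) + 33/4·(x - 2)² - 11/8·(x - 2)³.
With (x - 2) = 4/3: s(10/3) = 20/27.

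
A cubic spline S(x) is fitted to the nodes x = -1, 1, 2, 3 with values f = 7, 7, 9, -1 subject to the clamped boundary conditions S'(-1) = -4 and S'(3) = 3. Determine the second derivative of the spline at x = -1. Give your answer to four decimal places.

2.6364

Write m_i for S''(x_i). With h_i = 2, 1, 1 and divided differences Δ_i = 0, 2, -10, the continuity of S' gives the tridiagonal system
  2·m_0 + 6·m_1 + 1·m_2 = 6(Δ_1 - Δ_0) = 12
  1·m_1 + 4·m_2 + 1·m_3 = 6(Δ_2 - Δ_1) = -72
Clamped end conditions give two more equations: 2h_0·m_0 + h_0·m_1 = 6(Δ_0 - S'(-1)) = 24 and h_2·m_2 + 2h_2·m_3 = 6(S'(3) - Δ_2) = 78.
Hence m_0 = 29/11, m_1 = 74/11, m_2 = -370/11, m_3 = 614/11.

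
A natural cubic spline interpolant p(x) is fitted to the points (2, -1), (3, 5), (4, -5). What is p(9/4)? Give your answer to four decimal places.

1.4375

Write M_i for p''(x_i). With h_i = 1, 1 and divided differences Δ_i = 6, -10, the continuity of p' gives the tridiagonal system
  1·M_0 + 4·M_1 + 1·M_2 = 6(Δ_1 - Δ_0) = -96
Natural end conditions: M_0 = M_2 = 0.
Forward elimination and back-substitution give M_0 = 0, M_1 = -24, M_2 = 0.
On [2, 3], p(x) = -1 + 10·(x - 2) + 0·(x - 2)² - 4·(x - 2)³.
With (x - 2) = 1/4: p(9/4) = 23/16.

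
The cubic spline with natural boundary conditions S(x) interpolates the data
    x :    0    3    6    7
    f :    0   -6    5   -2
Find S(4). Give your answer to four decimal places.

Put σ_i = S'' at the i-th knot. Here h = (3, 3, 1) and Δ = (-2, 11/3, -7), so the interior equations h_(i-1)·σ_(i-1) + 2(h_(i-1)+h_i)·σ_i + h_i·σ_(i+1) = 6(Δ_i − Δ_(i-1)) read
  3·σ_0 + 12·σ_1 + 3·σ_2 = 6(Δ_1 - Δ_0) = 34
  3·σ_1 + 8·σ_2 + 1·σ_3 = 6(Δ_2 - Δ_1) = -64
Natural end conditions: σ_0 = σ_3 = 0.
Solving the tridiagonal system: σ_0 = 0, σ_1 = 16/3, σ_2 = -10, σ_3 = 0.
On [3, 6], S(x) = -6 + 10/3·(x - 3) + 8/3·(x - 3)² - 23/27·(x - 3)³.
With (x - 3) = 1: S(4) = -23/27.

-0.8519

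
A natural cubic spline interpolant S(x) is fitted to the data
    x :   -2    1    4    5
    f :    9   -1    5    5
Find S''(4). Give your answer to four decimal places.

Put M_i = S'' at the i-th knot. Here h = (3, 3, 1) and Δ = (-10/3, 2, 0), so the interior equations h_(i-1)·M_(i-1) + 2(h_(i-1)+h_i)·M_i + h_i·M_(i+1) = 6(Δ_i − Δ_(i-1)) read
  3·M_0 + 12·M_1 + 3·M_2 = 6(Δ_1 - Δ_0) = 32
  3·M_1 + 8·M_2 + 1·M_3 = 6(Δ_2 - Δ_1) = -12
Natural end conditions: M_0 = M_3 = 0.
Forward elimination and back-substitution give M_0 = 0, M_1 = 292/87, M_2 = -80/29, M_3 = 0.

-2.7586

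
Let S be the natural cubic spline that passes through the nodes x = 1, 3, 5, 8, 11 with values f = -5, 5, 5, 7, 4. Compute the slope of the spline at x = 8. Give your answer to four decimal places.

0.2333

Put σ_i = S'' at the i-th knot. Here h = (2, 2, 3, 3) and Δ = (5, 0, 2/3, -1), so the interior equations h_(i-1)·σ_(i-1) + 2(h_(i-1)+h_i)·σ_i + h_i·σ_(i+1) = 6(Δ_i − Δ_(i-1)) read
  2·σ_0 + 8·σ_1 + 2·σ_2 = 6(Δ_1 - Δ_0) = -30
  2·σ_1 + 10·σ_2 + 3·σ_3 = 6(Δ_2 - Δ_1) = 4
  3·σ_2 + 12·σ_3 + 3·σ_4 = 6(Δ_3 - Δ_2) = -10
Natural end conditions: σ_0 = σ_4 = 0.
Forward elimination and back-substitution give σ_0 = 0, σ_1 = -83/20, σ_2 = 8/5, σ_3 = -37/30, σ_4 = 0.
On [8, 11], S'(x) = b_3 + 2c_3·(x - 8) + 3d_3·(x - 8)² with b_3 = Δ_3 - h_3(2σ_3 + σ_4)/6 = 7/30, c_3 = σ_3/2 = -37/60, d_3 = (σ_4 - σ_3)/(6h_3) = 37/540. So S'(8) = 7/30.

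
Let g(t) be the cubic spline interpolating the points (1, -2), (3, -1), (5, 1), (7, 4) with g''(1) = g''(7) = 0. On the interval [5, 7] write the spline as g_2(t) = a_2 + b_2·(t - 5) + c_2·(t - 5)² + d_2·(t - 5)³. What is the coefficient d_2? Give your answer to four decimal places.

With m_i denoting the second derivative at x_i, h_i = 2, 2, 2, and Δ_i = (y_(i+1) − y_i)/h_i = 1/2, 1, 3/2:
  2·m_0 + 8·m_1 + 2·m_2 = 6(Δ_1 - Δ_0) = 3
  2·m_1 + 8·m_2 + 2·m_3 = 6(Δ_2 - Δ_1) = 3
Natural end conditions: m_0 = m_3 = 0.
Solving: m_0 = 0, m_1 = 3/10, m_2 = 3/10, m_3 = 0.
On [5, 7], with g_2(t) = a_2 + b_2·(t - 5) + c_2·(t - 5)² + d_2·(t - 5)³: c_2 = m_2/2 = 3/20, d_2 = (m_3 - m_2)/(6h_2) = -1/40, b_2 = Δ_2 - h_2(2m_2 + m_3)/6 = 13/10.

-0.0250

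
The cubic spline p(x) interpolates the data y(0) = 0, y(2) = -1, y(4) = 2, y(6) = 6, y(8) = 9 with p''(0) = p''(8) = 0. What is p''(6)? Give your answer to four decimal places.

Write σ_i for p''(x_i). With h_i = 2, 2, 2, 2 and divided differences Δ_i = -1/2, 3/2, 2, 3/2, the continuity of p' gives the tridiagonal system
  2·σ_0 + 8·σ_1 + 2·σ_2 = 6(Δ_1 - Δ_0) = 12
  2·σ_1 + 8·σ_2 + 2·σ_3 = 6(Δ_2 - Δ_1) = 3
  2·σ_2 + 8·σ_3 + 2·σ_4 = 6(Δ_3 - Δ_2) = -3
Natural end conditions: σ_0 = σ_4 = 0.
Solving the tridiagonal system: σ_0 = 0, σ_1 = 165/112, σ_2 = 3/28, σ_3 = -45/112, σ_4 = 0.

-0.4018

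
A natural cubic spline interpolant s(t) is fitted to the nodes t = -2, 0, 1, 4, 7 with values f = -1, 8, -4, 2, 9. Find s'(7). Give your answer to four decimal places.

With M_i denoting the second derivative at x_i, h_i = 2, 1, 3, 3, and Δ_i = (y_(i+1) − y_i)/h_i = 9/2, -12, 2, 7/3:
  2·M_0 + 6·M_1 + 1·M_2 = 6(Δ_1 - Δ_0) = -99
  1·M_1 + 8·M_2 + 3·M_3 = 6(Δ_2 - Δ_1) = 84
  3·M_2 + 12·M_3 + 3·M_4 = 6(Δ_3 - Δ_2) = 2
Natural end conditions: M_0 = M_4 = 0.
Forward elimination and back-substitution give M_0 = 0, M_1 = -641/34, M_2 = 240/17, M_3 = -343/102, M_4 = 0.
On [4, 7], s'(t) = b_3 + 2c_3·(t - 4) + 3d_3·(t - 4)² with b_3 = Δ_3 - h_3(2M_3 + M_4)/6 = 581/102, c_3 = M_3/2 = -343/204, d_3 = (M_4 - M_3)/(6h_3) = 343/1836. So s'(7) = 133/204.

0.6520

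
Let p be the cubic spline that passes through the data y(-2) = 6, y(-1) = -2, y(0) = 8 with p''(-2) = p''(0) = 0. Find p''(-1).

Put M_i = p'' at the i-th knot. Here h = (1, 1) and Δ = (-8, 10), so the interior equations h_(i-1)·M_(i-1) + 2(h_(i-1)+h_i)·M_i + h_i·M_(i+1) = 6(Δ_i − Δ_(i-1)) read
  1·M_0 + 4·M_1 + 1·M_2 = 6(Δ_1 - Δ_0) = 108
Natural end conditions: M_0 = M_2 = 0.
Solving the tridiagonal system: M_0 = 0, M_1 = 27, M_2 = 0.

27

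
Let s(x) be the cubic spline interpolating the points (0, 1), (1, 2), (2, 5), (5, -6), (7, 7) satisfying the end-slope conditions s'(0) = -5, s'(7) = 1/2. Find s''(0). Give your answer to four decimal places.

17.4823

Put M_i = s'' at the i-th knot. Here h = (1, 1, 3, 2) and Δ = (1, 3, -11/3, 13/2), so the interior equations h_(i-1)·M_(i-1) + 2(h_(i-1)+h_i)·M_i + h_i·M_(i+1) = 6(Δ_i − Δ_(i-1)) read
  1·M_0 + 4·M_1 + 1·M_2 = 6(Δ_1 - Δ_0) = 12
  1·M_1 + 8·M_2 + 3·M_3 = 6(Δ_2 - Δ_1) = -40
  3·M_2 + 10·M_3 + 2·M_4 = 6(Δ_3 - Δ_2) = 61
Clamped end conditions give two more equations: 2h_0·M_0 + h_0·M_1 = 6(Δ_0 - s'(0)) = 36 and h_3·M_3 + 2h_3·M_4 = 6(s'(7) - Δ_3) = -36.
Solving the tridiagonal system: M_0 = 2465/141, M_1 = 146/141, M_2 = -1357/141, M_3 = 1690/141, M_4 = -2114/141.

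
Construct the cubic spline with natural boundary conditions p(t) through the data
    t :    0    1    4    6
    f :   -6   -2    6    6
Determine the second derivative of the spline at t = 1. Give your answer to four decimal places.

-0.4507

Let M_i = p''(x_i). Step sizes h_i = 1, 3, 2; slopes of the chords Δ_i = (y_(i+1) - y_i)/h_i = 4, 8/3, 0.
  1·M_0 + 8·M_1 + 3·M_2 = 6(Δ_1 - Δ_0) = -8
  3·M_1 + 10·M_2 + 2·M_3 = 6(Δ_2 - Δ_1) = -16
Natural end conditions: M_0 = M_3 = 0.
Solving the tridiagonal system: M_0 = 0, M_1 = -32/71, M_2 = -104/71, M_3 = 0.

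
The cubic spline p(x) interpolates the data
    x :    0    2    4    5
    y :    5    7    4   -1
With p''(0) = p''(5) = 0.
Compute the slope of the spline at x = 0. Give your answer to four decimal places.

With σ_i denoting the second derivative at x_i, h_i = 2, 2, 1, and Δ_i = (y_(i+1) − y_i)/h_i = 1, -3/2, -5:
  2·σ_0 + 8·σ_1 + 2·σ_2 = 6(Δ_1 - Δ_0) = -15
  2·σ_1 + 6·σ_2 + 1·σ_3 = 6(Δ_2 - Δ_1) = -21
Natural end conditions: σ_0 = σ_3 = 0.
Solving the tridiagonal system: σ_0 = 0, σ_1 = -12/11, σ_2 = -69/22, σ_3 = 0.
On [0, 2], p'(x) = b_0 + 2c_0·x + 3d_0·x² with b_0 = Δ_0 - h_0(2σ_0 + σ_1)/6 = 15/11, c_0 = σ_0/2 = 0, d_0 = (σ_1 - σ_0)/(6h_0) = -1/11. So p'(0) = 15/11.

1.3636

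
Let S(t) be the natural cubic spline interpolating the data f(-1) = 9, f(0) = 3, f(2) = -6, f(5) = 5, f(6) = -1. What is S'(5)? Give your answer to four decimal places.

-2.5516

Put M_i = S'' at the i-th knot. Here h = (1, 2, 3, 1) and Δ = (-6, -9/2, 11/3, -6), so the interior equations h_(i-1)·M_(i-1) + 2(h_(i-1)+h_i)·M_i + h_i·M_(i+1) = 6(Δ_i − Δ_(i-1)) read
  1·M_0 + 6·M_1 + 2·M_2 = 6(Δ_1 - Δ_0) = 9
  2·M_1 + 10·M_2 + 3·M_3 = 6(Δ_2 - Δ_1) = 49
  3·M_2 + 8·M_3 + 1·M_4 = 6(Δ_3 - Δ_2) = -58
Natural end conditions: M_0 = M_4 = 0.
Forward elimination and back-substitution give M_0 = 0, M_1 = -493/394, M_2 = 1626/197, M_3 = -2038/197, M_4 = 0.
On [5, 6], S'(t) = b_3 + 2c_3·(t - 5) + 3d_3·(t - 5)² with b_3 = Δ_3 - h_3(2M_3 + M_4)/6 = -1508/591, c_3 = M_3/2 = -1019/197, d_3 = (M_4 - M_3)/(6h_3) = 1019/591. So S'(5) = -1508/591.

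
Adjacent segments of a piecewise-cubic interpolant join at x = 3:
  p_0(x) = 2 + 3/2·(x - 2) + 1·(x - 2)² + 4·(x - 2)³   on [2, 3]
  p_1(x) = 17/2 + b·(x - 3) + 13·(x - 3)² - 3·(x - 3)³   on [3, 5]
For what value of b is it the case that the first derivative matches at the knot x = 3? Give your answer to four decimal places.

p_0'(x) = 3/2 + 2·(x - 2) + 12·(x - 2)², so p_0'(3) = 31/2. On the right, p_1'(3) = b, so b = 31/2.

15.5000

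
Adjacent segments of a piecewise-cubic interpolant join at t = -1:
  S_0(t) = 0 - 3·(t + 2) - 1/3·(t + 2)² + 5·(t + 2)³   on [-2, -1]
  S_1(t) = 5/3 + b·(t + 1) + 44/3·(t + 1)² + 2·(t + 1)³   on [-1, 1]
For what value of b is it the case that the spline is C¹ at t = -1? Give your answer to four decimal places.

11.3333

S_0'(t) = -3 - 2/3·(t + 2) + 15·(t + 2)², so S_0'(-1) = 34/3. On the right, S_1'(-1) = b, so b = 34/3.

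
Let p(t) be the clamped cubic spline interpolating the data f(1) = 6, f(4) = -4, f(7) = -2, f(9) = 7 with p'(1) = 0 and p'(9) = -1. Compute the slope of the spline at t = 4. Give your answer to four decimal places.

Let σ_i = p''(x_i). Step sizes h_i = 3, 3, 2; slopes of the chords Δ_i = (y_(i+1) - y_i)/h_i = -10/3, 2/3, 9/2.
  3·σ_0 + 12·σ_1 + 3·σ_2 = 6(Δ_1 - Δ_0) = 24
  3·σ_1 + 10·σ_2 + 2·σ_3 = 6(Δ_2 - Δ_1) = 23
Clamped end conditions give two more equations: 2h_0·σ_0 + h_0·σ_1 = 6(Δ_0 - p'(1)) = -20 and h_2·σ_2 + 2h_2·σ_3 = 6(p'(9) - Δ_2) = -33.
Forward elimination and back-substitution give σ_0 = -505/114, σ_1 = 125/57, σ_2 = 139/38, σ_3 = -383/38.
On [4, 7], p'(t) = b_1 + 2c_1·(t - 4) + 3d_1·(t - 4)² with b_1 = Δ_1 - h_1(2σ_1 + σ_2)/6 = -255/76, c_1 = σ_1/2 = 125/114, d_1 = (σ_2 - σ_1)/(6h_1) = 167/2052. So p'(4) = -255/76.

-3.3553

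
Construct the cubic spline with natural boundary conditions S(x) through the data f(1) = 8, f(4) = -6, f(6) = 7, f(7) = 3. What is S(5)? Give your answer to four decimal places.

With m_i denoting the second derivative at x_i, h_i = 3, 2, 1, and Δ_i = (y_(i+1) − y_i)/h_i = -14/3, 13/2, -4:
  3·m_0 + 10·m_1 + 2·m_2 = 6(Δ_1 - Δ_0) = 67
  2·m_1 + 6·m_2 + 1·m_3 = 6(Δ_2 - Δ_1) = -63
Natural end conditions: m_0 = m_3 = 0.
Solving the tridiagonal system: m_0 = 0, m_1 = 66/7, m_2 = -191/14, m_3 = 0.
On [4, 6], S(x) = -6 + 100/21·(x - 4) + 33/7·(x - 4)² - 323/168·(x - 4)³.
With (x - 4) = 1: S(5) = 87/56.

1.5536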